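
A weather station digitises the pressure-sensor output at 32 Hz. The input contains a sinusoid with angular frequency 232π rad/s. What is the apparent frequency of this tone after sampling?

ω = 232π rad/s → f = ω/(2π) = 116 Hz.
116 Hz mod fs = 20 Hz.
20 Hz > fs/2 = 16 Hz, folds to fs − 20 Hz = 12 Hz.

12 Hz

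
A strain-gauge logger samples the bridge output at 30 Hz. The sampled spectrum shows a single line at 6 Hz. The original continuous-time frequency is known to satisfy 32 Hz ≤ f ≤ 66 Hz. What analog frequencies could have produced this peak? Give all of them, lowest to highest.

Frequencies that alias to 6 Hz are k·fs ± 6 Hz for integer k ≥ 0.
k=0: 6 Hz.
k=1: 24 Hz, 36 Hz.
k=2: 54 Hz, 66 Hz.
k=3: 84 Hz, 96 Hz.
Within [32 Hz, 66 Hz]: 36 Hz, 54 Hz, 66 Hz.

36 Hz, 54 Hz, 66 Hz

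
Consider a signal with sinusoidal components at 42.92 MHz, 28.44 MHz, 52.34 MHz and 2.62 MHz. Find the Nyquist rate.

104.68 MHz

Highest-frequency component: 52.34 MHz.
Nyquist rate = 2 × 52.34 MHz = 104.68 MHz.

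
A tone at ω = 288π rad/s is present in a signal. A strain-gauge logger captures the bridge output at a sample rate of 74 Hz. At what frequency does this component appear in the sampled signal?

ω = 288π rad/s → f = ω/(2π) = 144 Hz.
144 Hz mod fs = 70 Hz.
70 Hz > fs/2 = 37 Hz, folds to fs − 70 Hz = 4 Hz.

4 Hz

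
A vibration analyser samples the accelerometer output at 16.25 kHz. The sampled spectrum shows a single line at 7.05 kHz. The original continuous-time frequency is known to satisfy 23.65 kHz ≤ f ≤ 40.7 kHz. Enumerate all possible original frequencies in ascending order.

25.45 kHz, 39.55 kHz

Frequencies that alias to 7.05 kHz are k·fs ± 7.05 kHz for integer k ≥ 0.
k=0: 7.05 kHz.
k=1: 9.2 kHz, 23.3 kHz.
k=2: 25.45 kHz, 39.55 kHz.
k=3: 41.7 kHz, 55.8 kHz.
Within [23.65 kHz, 40.7 kHz]: 25.45 kHz, 39.55 kHz.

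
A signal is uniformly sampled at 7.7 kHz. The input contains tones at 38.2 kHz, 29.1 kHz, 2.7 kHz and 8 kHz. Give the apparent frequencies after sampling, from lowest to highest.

fs/2 = 3.85 kHz.
38.2 kHz mod fs = 7.4 kHz.
7.4 kHz > fs/2 = 3.85 kHz, folds to fs − 7.4 kHz = 0.3 kHz.
29.1 kHz mod fs = 6 kHz.
6 kHz > fs/2 = 3.85 kHz, folds to fs − 6 kHz = 1.7 kHz.
2.7 kHz ≤ fs/2 = 3.85 kHz, passes unchanged.
8 kHz mod fs = 0.3 kHz.
0.3 kHz ≤ fs/2 = 3.85 kHz, appears at 0.3 kHz.
Distinct values: {0.3 kHz, 1.7 kHz, 2.7 kHz}.

0.3 kHz, 1.7 kHz, 2.7 kHz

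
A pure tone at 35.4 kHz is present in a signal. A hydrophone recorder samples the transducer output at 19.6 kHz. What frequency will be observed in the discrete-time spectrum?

3.8 kHz

35.4 kHz mod fs = 15.8 kHz.
15.8 kHz > fs/2 = 9.8 kHz, folds to fs − 15.8 kHz = 3.8 kHz.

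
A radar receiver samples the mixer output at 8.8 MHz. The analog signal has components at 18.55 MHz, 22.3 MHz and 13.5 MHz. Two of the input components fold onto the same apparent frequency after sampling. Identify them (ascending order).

13.5 MHz, 22.3 MHz

fs/2 = 4.4 MHz.
18.55 MHz mod fs = 0.95 MHz.
0.95 MHz ≤ fs/2 = 4.4 MHz, appears at 0.95 MHz.
22.3 MHz mod fs = 4.7 MHz.
4.7 MHz > fs/2 = 4.4 MHz, folds to fs − 4.7 MHz = 4.1 MHz.
13.5 MHz mod fs = 4.7 MHz.
4.7 MHz > fs/2 = 4.4 MHz, folds to fs − 4.7 MHz = 4.1 MHz.
13.5 MHz and 22.3 MHz both map to 4.1 MHz.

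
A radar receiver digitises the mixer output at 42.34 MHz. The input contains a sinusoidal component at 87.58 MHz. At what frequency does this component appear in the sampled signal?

87.58 MHz mod fs = 2.9 MHz.
2.9 MHz ≤ fs/2 = 21.17 MHz, appears at 2.9 MHz.

2.9 MHz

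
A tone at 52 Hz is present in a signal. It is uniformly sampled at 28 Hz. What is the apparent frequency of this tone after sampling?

4 Hz

52 Hz mod fs = 24 Hz.
24 Hz > fs/2 = 14 Hz, folds to fs − 24 Hz = 4 Hz.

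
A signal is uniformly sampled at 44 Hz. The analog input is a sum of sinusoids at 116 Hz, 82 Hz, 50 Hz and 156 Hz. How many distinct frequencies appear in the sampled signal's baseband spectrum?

3

fs/2 = 22 Hz.
116 Hz mod fs = 28 Hz.
28 Hz > fs/2 = 22 Hz, folds to fs − 28 Hz = 16 Hz.
82 Hz mod fs = 38 Hz.
38 Hz > fs/2 = 22 Hz, folds to fs − 38 Hz = 6 Hz.
50 Hz mod fs = 6 Hz.
6 Hz ≤ fs/2 = 22 Hz, appears at 6 Hz.
156 Hz mod fs = 24 Hz.
24 Hz > fs/2 = 22 Hz, folds to fs − 24 Hz = 20 Hz.
Distinct values: {6 Hz, 16 Hz, 20 Hz} → 3.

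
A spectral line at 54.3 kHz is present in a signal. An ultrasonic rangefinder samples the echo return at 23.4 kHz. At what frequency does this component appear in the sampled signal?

7.5 kHz

54.3 kHz mod fs = 7.5 kHz.
7.5 kHz ≤ fs/2 = 11.7 kHz, appears at 7.5 kHz.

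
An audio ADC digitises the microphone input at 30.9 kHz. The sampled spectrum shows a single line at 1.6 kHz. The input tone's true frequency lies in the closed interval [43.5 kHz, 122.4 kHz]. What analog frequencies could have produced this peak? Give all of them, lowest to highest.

60.2 kHz, 63.4 kHz, 91.1 kHz, 94.3 kHz, 122 kHz

Frequencies that alias to 1.6 kHz are k·fs ± 1.6 kHz for integer k ≥ 0.
k=0: 1.6 kHz.
k=1: 29.3 kHz, 32.5 kHz.
k=2: 60.2 kHz, 63.4 kHz.
k=3: 91.1 kHz, 94.3 kHz.
k=4: 122 kHz, 125.2 kHz.
k=5: 152.9 kHz, 156.1 kHz.
Within [43.5 kHz, 122.4 kHz]: 60.2 kHz, 63.4 kHz, 91.1 kHz, 94.3 kHz, 122 kHz.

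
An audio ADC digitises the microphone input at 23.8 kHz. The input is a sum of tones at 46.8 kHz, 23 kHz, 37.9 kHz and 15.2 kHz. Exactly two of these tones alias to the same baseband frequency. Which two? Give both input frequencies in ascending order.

23 kHz, 46.8 kHz

fs/2 = 11.9 kHz.
46.8 kHz mod fs = 23 kHz.
23 kHz > fs/2 = 11.9 kHz, folds to fs − 23 kHz = 0.8 kHz.
23 kHz > fs/2 = 11.9 kHz, folds to fs − 23 kHz = 0.8 kHz.
37.9 kHz mod fs = 14.1 kHz.
14.1 kHz > fs/2 = 11.9 kHz, folds to fs − 14.1 kHz = 9.7 kHz.
15.2 kHz > fs/2 = 11.9 kHz, folds to fs − 15.2 kHz = 8.6 kHz.
23 kHz and 46.8 kHz both map to 0.8 kHz.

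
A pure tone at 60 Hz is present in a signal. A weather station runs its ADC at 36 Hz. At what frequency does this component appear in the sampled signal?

12 Hz

60 Hz mod fs = 24 Hz.
24 Hz > fs/2 = 18 Hz, folds to fs − 24 Hz = 12 Hz.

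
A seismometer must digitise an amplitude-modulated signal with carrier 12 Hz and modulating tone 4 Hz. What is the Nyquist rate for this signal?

32 Hz

AM sidebands sit at fc ± fm = 8 Hz and 16 Hz.
Highest-frequency component: 16 Hz.
Nyquist rate = 2 × 16 Hz = 32 Hz.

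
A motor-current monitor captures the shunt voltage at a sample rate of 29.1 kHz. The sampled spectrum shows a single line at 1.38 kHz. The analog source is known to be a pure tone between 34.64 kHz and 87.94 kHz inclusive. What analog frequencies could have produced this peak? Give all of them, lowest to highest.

Frequencies that alias to 1.38 kHz are k·fs ± 1.38 kHz for integer k ≥ 0.
k=0: 1.38 kHz.
k=1: 27.72 kHz, 30.48 kHz.
k=2: 56.82 kHz, 59.58 kHz.
k=3: 85.92 kHz, 88.68 kHz.
k=4: 115.02 kHz, 117.78 kHz.
Within [34.64 kHz, 87.94 kHz]: 56.82 kHz, 59.58 kHz, 85.92 kHz.

56.82 kHz, 59.58 kHz, 85.92 kHz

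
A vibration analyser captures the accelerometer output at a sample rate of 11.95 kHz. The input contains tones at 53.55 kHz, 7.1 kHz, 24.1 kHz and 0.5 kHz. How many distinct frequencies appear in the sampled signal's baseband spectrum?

4

fs/2 = 5.975 kHz.
53.55 kHz mod fs = 5.75 kHz.
5.75 kHz ≤ fs/2 = 5.975 kHz, appears at 5.75 kHz.
7.1 kHz > fs/2 = 5.975 kHz, folds to fs − 7.1 kHz = 4.85 kHz.
24.1 kHz mod fs = 0.2 kHz.
0.2 kHz ≤ fs/2 = 5.975 kHz, appears at 0.2 kHz.
0.5 kHz ≤ fs/2 = 5.975 kHz, passes unchanged.
Distinct values: {0.2 kHz, 0.5 kHz, 4.85 kHz, 5.75 kHz} → 4.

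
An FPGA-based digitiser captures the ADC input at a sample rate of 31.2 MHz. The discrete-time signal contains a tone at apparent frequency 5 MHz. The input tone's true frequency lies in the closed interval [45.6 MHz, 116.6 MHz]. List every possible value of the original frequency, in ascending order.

Frequencies that alias to 5 MHz are k·fs ± 5 MHz for integer k ≥ 0.
k=0: 5 MHz.
k=1: 26.2 MHz, 36.2 MHz.
k=2: 57.4 MHz, 67.4 MHz.
k=3: 88.6 MHz, 98.6 MHz.
k=4: 119.8 MHz, 129.8 MHz.
Within [45.6 MHz, 116.6 MHz]: 57.4 MHz, 67.4 MHz, 88.6 MHz, 98.6 MHz.

57.4 MHz, 67.4 MHz, 88.6 MHz, 98.6 MHz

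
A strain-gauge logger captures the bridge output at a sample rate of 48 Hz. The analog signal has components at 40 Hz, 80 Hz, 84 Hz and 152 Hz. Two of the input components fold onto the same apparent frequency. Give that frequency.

8 Hz

fs/2 = 24 Hz.
40 Hz > fs/2 = 24 Hz, folds to fs − 40 Hz = 8 Hz.
80 Hz mod fs = 32 Hz.
32 Hz > fs/2 = 24 Hz, folds to fs − 32 Hz = 16 Hz.
84 Hz mod fs = 36 Hz.
36 Hz > fs/2 = 24 Hz, folds to fs − 36 Hz = 12 Hz.
152 Hz mod fs = 8 Hz.
8 Hz ≤ fs/2 = 24 Hz, appears at 8 Hz.
40 Hz and 152 Hz both map to 8 Hz.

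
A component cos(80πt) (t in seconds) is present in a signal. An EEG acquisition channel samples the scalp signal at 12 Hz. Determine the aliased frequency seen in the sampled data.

ω = 80π rad/s → f = ω/(2π) = 40 Hz.
40 Hz mod fs = 4 Hz.
4 Hz ≤ fs/2 = 6 Hz, appears at 4 Hz.

4 Hz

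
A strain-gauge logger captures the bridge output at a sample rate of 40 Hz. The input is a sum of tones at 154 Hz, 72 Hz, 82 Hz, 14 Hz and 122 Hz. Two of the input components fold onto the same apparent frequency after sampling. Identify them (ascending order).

fs/2 = 20 Hz.
154 Hz mod fs = 34 Hz.
34 Hz > fs/2 = 20 Hz, folds to fs − 34 Hz = 6 Hz.
72 Hz mod fs = 32 Hz.
32 Hz > fs/2 = 20 Hz, folds to fs − 32 Hz = 8 Hz.
82 Hz mod fs = 2 Hz.
2 Hz ≤ fs/2 = 20 Hz, appears at 2 Hz.
14 Hz ≤ fs/2 = 20 Hz, passes unchanged.
122 Hz mod fs = 2 Hz.
2 Hz ≤ fs/2 = 20 Hz, appears at 2 Hz.
82 Hz and 122 Hz both map to 2 Hz.

82 Hz, 122 Hz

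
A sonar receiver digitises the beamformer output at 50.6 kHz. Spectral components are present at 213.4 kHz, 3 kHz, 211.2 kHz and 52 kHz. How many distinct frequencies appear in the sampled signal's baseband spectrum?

fs/2 = 25.3 kHz.
213.4 kHz mod fs = 11 kHz.
11 kHz ≤ fs/2 = 25.3 kHz, appears at 11 kHz.
3 kHz ≤ fs/2 = 25.3 kHz, passes unchanged.
211.2 kHz mod fs = 8.8 kHz.
8.8 kHz ≤ fs/2 = 25.3 kHz, appears at 8.8 kHz.
52 kHz mod fs = 1.4 kHz.
1.4 kHz ≤ fs/2 = 25.3 kHz, appears at 1.4 kHz.
Distinct values: {1.4 kHz, 3 kHz, 8.8 kHz, 11 kHz} → 4.

4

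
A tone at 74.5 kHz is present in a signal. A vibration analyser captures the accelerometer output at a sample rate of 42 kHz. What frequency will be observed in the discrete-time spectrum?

74.5 kHz mod fs = 32.5 kHz.
32.5 kHz > fs/2 = 21 kHz, folds to fs − 32.5 kHz = 9.5 kHz.

9.5 kHz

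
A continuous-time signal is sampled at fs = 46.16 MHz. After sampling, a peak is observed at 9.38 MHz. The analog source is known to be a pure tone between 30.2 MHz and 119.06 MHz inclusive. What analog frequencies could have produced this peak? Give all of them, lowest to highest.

Frequencies that alias to 9.38 MHz are k·fs ± 9.38 MHz for integer k ≥ 0.
k=0: 9.38 MHz.
k=1: 36.78 MHz, 55.54 MHz.
k=2: 82.94 MHz, 101.7 MHz.
k=3: 129.1 MHz, 147.86 MHz.
Within [30.2 MHz, 119.06 MHz]: 36.78 MHz, 55.54 MHz, 82.94 MHz, 101.7 MHz.

36.78 MHz, 55.54 MHz, 82.94 MHz, 101.7 MHz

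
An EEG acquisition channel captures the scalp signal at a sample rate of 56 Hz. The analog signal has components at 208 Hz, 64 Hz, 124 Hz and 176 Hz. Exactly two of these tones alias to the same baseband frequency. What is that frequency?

8 Hz

fs/2 = 28 Hz.
208 Hz mod fs = 40 Hz.
40 Hz > fs/2 = 28 Hz, folds to fs − 40 Hz = 16 Hz.
64 Hz mod fs = 8 Hz.
8 Hz ≤ fs/2 = 28 Hz, appears at 8 Hz.
124 Hz mod fs = 12 Hz.
12 Hz ≤ fs/2 = 28 Hz, appears at 12 Hz.
176 Hz mod fs = 8 Hz.
8 Hz ≤ fs/2 = 28 Hz, appears at 8 Hz.
64 Hz and 176 Hz both map to 8 Hz.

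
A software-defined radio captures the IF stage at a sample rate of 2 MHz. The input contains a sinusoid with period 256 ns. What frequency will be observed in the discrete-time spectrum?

T = 256 ns → f = 1/T = 3.90625 MHz.
3.90625 MHz mod fs = 1.90625 MHz.
1.90625 MHz > fs/2 = 1 MHz, folds to fs − 1.90625 MHz = 0.09375 MHz.

0.09375 MHz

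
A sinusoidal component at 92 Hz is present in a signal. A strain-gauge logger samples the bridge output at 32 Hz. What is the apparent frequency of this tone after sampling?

92 Hz mod fs = 28 Hz.
28 Hz > fs/2 = 16 Hz, folds to fs − 28 Hz = 4 Hz.

4 Hz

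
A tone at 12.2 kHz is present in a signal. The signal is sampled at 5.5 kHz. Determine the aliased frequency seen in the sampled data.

12.2 kHz mod fs = 1.2 kHz.
1.2 kHz ≤ fs/2 = 2.75 kHz, appears at 1.2 kHz.

1.2 kHz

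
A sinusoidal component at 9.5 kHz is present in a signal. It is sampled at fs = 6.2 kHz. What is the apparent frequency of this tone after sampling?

9.5 kHz mod fs = 3.3 kHz.
3.3 kHz > fs/2 = 3.1 kHz, folds to fs − 3.3 kHz = 2.9 kHz.

2.9 kHz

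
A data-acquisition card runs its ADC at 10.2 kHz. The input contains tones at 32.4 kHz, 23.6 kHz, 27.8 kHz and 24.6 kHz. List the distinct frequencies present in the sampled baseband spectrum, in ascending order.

1.8 kHz, 2.8 kHz, 3.2 kHz, 4.2 kHz

fs/2 = 5.1 kHz.
32.4 kHz mod fs = 1.8 kHz.
1.8 kHz ≤ fs/2 = 5.1 kHz, appears at 1.8 kHz.
23.6 kHz mod fs = 3.2 kHz.
3.2 kHz ≤ fs/2 = 5.1 kHz, appears at 3.2 kHz.
27.8 kHz mod fs = 7.4 kHz.
7.4 kHz > fs/2 = 5.1 kHz, folds to fs − 7.4 kHz = 2.8 kHz.
24.6 kHz mod fs = 4.2 kHz.
4.2 kHz ≤ fs/2 = 5.1 kHz, appears at 4.2 kHz.
Distinct values: {1.8 kHz, 2.8 kHz, 3.2 kHz, 4.2 kHz}.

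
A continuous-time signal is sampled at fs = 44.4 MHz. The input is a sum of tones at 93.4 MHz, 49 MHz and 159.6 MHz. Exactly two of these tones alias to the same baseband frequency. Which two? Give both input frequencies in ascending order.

49 MHz, 93.4 MHz

fs/2 = 22.2 MHz.
93.4 MHz mod fs = 4.6 MHz.
4.6 MHz ≤ fs/2 = 22.2 MHz, appears at 4.6 MHz.
49 MHz mod fs = 4.6 MHz.
4.6 MHz ≤ fs/2 = 22.2 MHz, appears at 4.6 MHz.
159.6 MHz mod fs = 26.4 MHz.
26.4 MHz > fs/2 = 22.2 MHz, folds to fs − 26.4 MHz = 18 MHz.
49 MHz and 93.4 MHz both map to 4.6 MHz.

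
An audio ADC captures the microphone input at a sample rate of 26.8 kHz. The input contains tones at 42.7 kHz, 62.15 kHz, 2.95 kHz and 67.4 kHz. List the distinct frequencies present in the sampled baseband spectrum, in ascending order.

2.95 kHz, 8.55 kHz, 10.9 kHz, 13 kHz

fs/2 = 13.4 kHz.
42.7 kHz mod fs = 15.9 kHz.
15.9 kHz > fs/2 = 13.4 kHz, folds to fs − 15.9 kHz = 10.9 kHz.
62.15 kHz mod fs = 8.55 kHz.
8.55 kHz ≤ fs/2 = 13.4 kHz, appears at 8.55 kHz.
2.95 kHz ≤ fs/2 = 13.4 kHz, passes unchanged.
67.4 kHz mod fs = 13.8 kHz.
13.8 kHz > fs/2 = 13.4 kHz, folds to fs − 13.8 kHz = 13 kHz.
Distinct values: {2.95 kHz, 8.55 kHz, 10.9 kHz, 13 kHz}.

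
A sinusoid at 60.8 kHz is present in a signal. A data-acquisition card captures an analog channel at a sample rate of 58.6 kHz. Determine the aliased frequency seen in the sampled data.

2.2 kHz

60.8 kHz mod fs = 2.2 kHz.
2.2 kHz ≤ fs/2 = 29.3 kHz, appears at 2.2 kHz.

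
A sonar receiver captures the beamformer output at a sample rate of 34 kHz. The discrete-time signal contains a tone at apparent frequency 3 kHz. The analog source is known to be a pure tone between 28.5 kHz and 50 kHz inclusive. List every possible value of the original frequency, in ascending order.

Frequencies that alias to 3 kHz are k·fs ± 3 kHz for integer k ≥ 0.
k=0: 3 kHz.
k=1: 31 kHz, 37 kHz.
k=2: 65 kHz, 71 kHz.
Within [28.5 kHz, 50 kHz]: 31 kHz, 37 kHz.

31 kHz, 37 kHz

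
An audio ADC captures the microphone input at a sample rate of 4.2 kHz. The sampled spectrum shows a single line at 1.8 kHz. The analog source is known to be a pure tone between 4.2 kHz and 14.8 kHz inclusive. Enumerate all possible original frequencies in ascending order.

6 kHz, 6.6 kHz, 10.2 kHz, 10.8 kHz, 14.4 kHz

Frequencies that alias to 1.8 kHz are k·fs ± 1.8 kHz for integer k ≥ 0.
k=0: 1.8 kHz.
k=1: 2.4 kHz, 6 kHz.
k=2: 6.6 kHz, 10.2 kHz.
k=3: 10.8 kHz, 14.4 kHz.
k=4: 15 kHz, 18.6 kHz.
Within [4.2 kHz, 14.8 kHz]: 6 kHz, 6.6 kHz, 10.2 kHz, 10.8 kHz, 14.4 kHz.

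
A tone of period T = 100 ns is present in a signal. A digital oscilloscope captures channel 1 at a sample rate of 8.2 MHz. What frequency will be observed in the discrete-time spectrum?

T = 100 ns → f = 1/T = 10 MHz.
10 MHz mod fs = 1.8 MHz.
1.8 MHz ≤ fs/2 = 4.1 MHz, appears at 1.8 MHz.

1.8 MHz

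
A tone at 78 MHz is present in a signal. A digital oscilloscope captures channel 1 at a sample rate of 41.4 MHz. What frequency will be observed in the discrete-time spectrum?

78 MHz mod fs = 36.6 MHz.
36.6 MHz > fs/2 = 20.7 MHz, folds to fs − 36.6 MHz = 4.8 MHz.

4.8 MHz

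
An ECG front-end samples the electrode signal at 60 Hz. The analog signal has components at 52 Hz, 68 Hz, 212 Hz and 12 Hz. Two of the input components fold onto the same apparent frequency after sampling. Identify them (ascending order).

52 Hz, 68 Hz

fs/2 = 30 Hz.
52 Hz > fs/2 = 30 Hz, folds to fs − 52 Hz = 8 Hz.
68 Hz mod fs = 8 Hz.
8 Hz ≤ fs/2 = 30 Hz, appears at 8 Hz.
212 Hz mod fs = 32 Hz.
32 Hz > fs/2 = 30 Hz, folds to fs − 32 Hz = 28 Hz.
12 Hz ≤ fs/2 = 30 Hz, passes unchanged.
52 Hz and 68 Hz both map to 8 Hz.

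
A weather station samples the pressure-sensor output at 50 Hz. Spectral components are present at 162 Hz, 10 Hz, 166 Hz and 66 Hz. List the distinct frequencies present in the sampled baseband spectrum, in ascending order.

fs/2 = 25 Hz.
162 Hz mod fs = 12 Hz.
12 Hz ≤ fs/2 = 25 Hz, appears at 12 Hz.
10 Hz ≤ fs/2 = 25 Hz, passes unchanged.
166 Hz mod fs = 16 Hz.
16 Hz ≤ fs/2 = 25 Hz, appears at 16 Hz.
66 Hz mod fs = 16 Hz.
16 Hz ≤ fs/2 = 25 Hz, appears at 16 Hz.
Distinct values: {10 Hz, 12 Hz, 16 Hz}.

10 Hz, 12 Hz, 16 Hz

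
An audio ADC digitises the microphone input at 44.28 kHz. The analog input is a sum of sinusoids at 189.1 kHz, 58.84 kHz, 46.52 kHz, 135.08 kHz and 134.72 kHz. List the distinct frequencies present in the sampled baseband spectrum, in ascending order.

fs/2 = 22.14 kHz.
189.1 kHz mod fs = 11.98 kHz.
11.98 kHz ≤ fs/2 = 22.14 kHz, appears at 11.98 kHz.
58.84 kHz mod fs = 14.56 kHz.
14.56 kHz ≤ fs/2 = 22.14 kHz, appears at 14.56 kHz.
46.52 kHz mod fs = 2.24 kHz.
2.24 kHz ≤ fs/2 = 22.14 kHz, appears at 2.24 kHz.
135.08 kHz mod fs = 2.24 kHz.
2.24 kHz ≤ fs/2 = 22.14 kHz, appears at 2.24 kHz.
134.72 kHz mod fs = 1.88 kHz.
1.88 kHz ≤ fs/2 = 22.14 kHz, appears at 1.88 kHz.
Distinct values: {1.88 kHz, 2.24 kHz, 11.98 kHz, 14.56 kHz}.

1.88 kHz, 2.24 kHz, 11.98 kHz, 14.56 kHz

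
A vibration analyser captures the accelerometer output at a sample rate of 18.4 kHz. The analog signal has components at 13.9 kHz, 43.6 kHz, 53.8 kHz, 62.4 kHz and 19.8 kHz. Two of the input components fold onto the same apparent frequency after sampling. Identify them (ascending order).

19.8 kHz, 53.8 kHz

fs/2 = 9.2 kHz.
13.9 kHz > fs/2 = 9.2 kHz, folds to fs − 13.9 kHz = 4.5 kHz.
43.6 kHz mod fs = 6.8 kHz.
6.8 kHz ≤ fs/2 = 9.2 kHz, appears at 6.8 kHz.
53.8 kHz mod fs = 17 kHz.
17 kHz > fs/2 = 9.2 kHz, folds to fs − 17 kHz = 1.4 kHz.
62.4 kHz mod fs = 7.2 kHz.
7.2 kHz ≤ fs/2 = 9.2 kHz, appears at 7.2 kHz.
19.8 kHz mod fs = 1.4 kHz.
1.4 kHz ≤ fs/2 = 9.2 kHz, appears at 1.4 kHz.
19.8 kHz and 53.8 kHz both map to 1.4 kHz.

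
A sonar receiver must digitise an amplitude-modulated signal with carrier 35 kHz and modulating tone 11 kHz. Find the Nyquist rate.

92 kHz

AM sidebands sit at fc ± fm = 24 kHz and 46 kHz.
Highest-frequency component: 46 kHz.
Nyquist rate = 2 × 46 kHz = 92 kHz.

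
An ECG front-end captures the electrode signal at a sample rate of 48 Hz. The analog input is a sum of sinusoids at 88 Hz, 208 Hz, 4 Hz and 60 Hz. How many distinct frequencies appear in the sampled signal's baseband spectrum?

fs/2 = 24 Hz.
88 Hz mod fs = 40 Hz.
40 Hz > fs/2 = 24 Hz, folds to fs − 40 Hz = 8 Hz.
208 Hz mod fs = 16 Hz.
16 Hz ≤ fs/2 = 24 Hz, appears at 16 Hz.
4 Hz ≤ fs/2 = 24 Hz, passes unchanged.
60 Hz mod fs = 12 Hz.
12 Hz ≤ fs/2 = 24 Hz, appears at 12 Hz.
Distinct values: {4 Hz, 8 Hz, 12 Hz, 16 Hz} → 4.

4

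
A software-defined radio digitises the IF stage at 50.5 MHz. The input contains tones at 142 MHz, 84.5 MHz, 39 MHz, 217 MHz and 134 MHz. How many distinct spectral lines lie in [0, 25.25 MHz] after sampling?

5

fs/2 = 25.25 MHz.
142 MHz mod fs = 41 MHz.
41 MHz > fs/2 = 25.25 MHz, folds to fs − 41 MHz = 9.5 MHz.
84.5 MHz mod fs = 34 MHz.
34 MHz > fs/2 = 25.25 MHz, folds to fs − 34 MHz = 16.5 MHz.
39 MHz > fs/2 = 25.25 MHz, folds to fs − 39 MHz = 11.5 MHz.
217 MHz mod fs = 15 MHz.
15 MHz ≤ fs/2 = 25.25 MHz, appears at 15 MHz.
134 MHz mod fs = 33 MHz.
33 MHz > fs/2 = 25.25 MHz, folds to fs − 33 MHz = 17.5 MHz.
Distinct values: {9.5 MHz, 11.5 MHz, 15 MHz, 16.5 MHz, 17.5 MHz} → 5.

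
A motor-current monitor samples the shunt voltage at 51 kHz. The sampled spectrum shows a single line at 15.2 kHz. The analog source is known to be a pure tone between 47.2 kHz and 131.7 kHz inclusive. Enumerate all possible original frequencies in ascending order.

Frequencies that alias to 15.2 kHz are k·fs ± 15.2 kHz for integer k ≥ 0.
k=0: 15.2 kHz.
k=1: 35.8 kHz, 66.2 kHz.
k=2: 86.8 kHz, 117.2 kHz.
k=3: 137.8 kHz, 168.2 kHz.
Within [47.2 kHz, 131.7 kHz]: 66.2 kHz, 86.8 kHz, 117.2 kHz.

66.2 kHz, 86.8 kHz, 117.2 kHz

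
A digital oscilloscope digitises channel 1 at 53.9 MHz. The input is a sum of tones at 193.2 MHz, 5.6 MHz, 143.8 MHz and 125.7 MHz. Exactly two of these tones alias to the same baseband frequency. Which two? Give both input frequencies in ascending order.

125.7 MHz, 143.8 MHz

fs/2 = 26.95 MHz.
193.2 MHz mod fs = 31.5 MHz.
31.5 MHz > fs/2 = 26.95 MHz, folds to fs − 31.5 MHz = 22.4 MHz.
5.6 MHz ≤ fs/2 = 26.95 MHz, passes unchanged.
143.8 MHz mod fs = 36 MHz.
36 MHz > fs/2 = 26.95 MHz, folds to fs − 36 MHz = 17.9 MHz.
125.7 MHz mod fs = 17.9 MHz.
17.9 MHz ≤ fs/2 = 26.95 MHz, appears at 17.9 MHz.
125.7 MHz and 143.8 MHz both map to 17.9 MHz.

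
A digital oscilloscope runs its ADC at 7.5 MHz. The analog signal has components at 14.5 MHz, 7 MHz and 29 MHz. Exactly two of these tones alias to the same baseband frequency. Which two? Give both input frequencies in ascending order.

7 MHz, 14.5 MHz

fs/2 = 3.75 MHz.
14.5 MHz mod fs = 7 MHz.
7 MHz > fs/2 = 3.75 MHz, folds to fs − 7 MHz = 0.5 MHz.
7 MHz > fs/2 = 3.75 MHz, folds to fs − 7 MHz = 0.5 MHz.
29 MHz mod fs = 6.5 MHz.
6.5 MHz > fs/2 = 3.75 MHz, folds to fs − 6.5 MHz = 1 MHz.
7 MHz and 14.5 MHz both map to 0.5 MHz.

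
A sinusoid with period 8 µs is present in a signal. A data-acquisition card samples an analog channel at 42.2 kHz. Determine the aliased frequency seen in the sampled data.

T = 8 µs → f = 1/T = 125 kHz.
125 kHz mod fs = 40.6 kHz.
40.6 kHz > fs/2 = 21.1 kHz, folds to fs − 40.6 kHz = 1.6 kHz.

1.6 kHz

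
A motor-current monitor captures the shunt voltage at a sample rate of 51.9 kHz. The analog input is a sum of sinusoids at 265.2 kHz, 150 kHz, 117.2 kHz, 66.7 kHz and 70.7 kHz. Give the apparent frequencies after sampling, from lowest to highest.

fs/2 = 25.95 kHz.
265.2 kHz mod fs = 5.7 kHz.
5.7 kHz ≤ fs/2 = 25.95 kHz, appears at 5.7 kHz.
150 kHz mod fs = 46.2 kHz.
46.2 kHz > fs/2 = 25.95 kHz, folds to fs − 46.2 kHz = 5.7 kHz.
117.2 kHz mod fs = 13.4 kHz.
13.4 kHz ≤ fs/2 = 25.95 kHz, appears at 13.4 kHz.
66.7 kHz mod fs = 14.8 kHz.
14.8 kHz ≤ fs/2 = 25.95 kHz, appears at 14.8 kHz.
70.7 kHz mod fs = 18.8 kHz.
18.8 kHz ≤ fs/2 = 25.95 kHz, appears at 18.8 kHz.
Distinct values: {5.7 kHz, 13.4 kHz, 14.8 kHz, 18.8 kHz}.

5.7 kHz, 13.4 kHz, 14.8 kHz, 18.8 kHz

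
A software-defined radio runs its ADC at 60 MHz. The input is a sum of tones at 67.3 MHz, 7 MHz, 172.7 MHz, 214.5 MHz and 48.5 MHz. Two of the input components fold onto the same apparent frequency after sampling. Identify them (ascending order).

67.3 MHz, 172.7 MHz

fs/2 = 30 MHz.
67.3 MHz mod fs = 7.3 MHz.
7.3 MHz ≤ fs/2 = 30 MHz, appears at 7.3 MHz.
7 MHz ≤ fs/2 = 30 MHz, passes unchanged.
172.7 MHz mod fs = 52.7 MHz.
52.7 MHz > fs/2 = 30 MHz, folds to fs − 52.7 MHz = 7.3 MHz.
214.5 MHz mod fs = 34.5 MHz.
34.5 MHz > fs/2 = 30 MHz, folds to fs − 34.5 MHz = 25.5 MHz.
48.5 MHz > fs/2 = 30 MHz, folds to fs − 48.5 MHz = 11.5 MHz.
67.3 MHz and 172.7 MHz both map to 7.3 MHz.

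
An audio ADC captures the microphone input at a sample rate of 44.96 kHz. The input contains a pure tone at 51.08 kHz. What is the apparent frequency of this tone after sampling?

6.12 kHz

51.08 kHz mod fs = 6.12 kHz.
6.12 kHz ≤ fs/2 = 22.48 kHz, appears at 6.12 kHz.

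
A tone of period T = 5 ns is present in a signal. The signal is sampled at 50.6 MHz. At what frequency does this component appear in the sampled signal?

T = 5 ns → f = 1/T = 200 MHz.
200 MHz mod fs = 48.2 MHz.
48.2 MHz > fs/2 = 25.3 MHz, folds to fs − 48.2 MHz = 2.4 MHz.

2.4 MHz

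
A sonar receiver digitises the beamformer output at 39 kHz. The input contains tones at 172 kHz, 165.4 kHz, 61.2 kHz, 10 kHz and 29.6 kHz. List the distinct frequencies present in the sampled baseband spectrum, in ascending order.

fs/2 = 19.5 kHz.
172 kHz mod fs = 16 kHz.
16 kHz ≤ fs/2 = 19.5 kHz, appears at 16 kHz.
165.4 kHz mod fs = 9.4 kHz.
9.4 kHz ≤ fs/2 = 19.5 kHz, appears at 9.4 kHz.
61.2 kHz mod fs = 22.2 kHz.
22.2 kHz > fs/2 = 19.5 kHz, folds to fs − 22.2 kHz = 16.8 kHz.
10 kHz ≤ fs/2 = 19.5 kHz, passes unchanged.
29.6 kHz > fs/2 = 19.5 kHz, folds to fs − 29.6 kHz = 9.4 kHz.
Distinct values: {9.4 kHz, 10 kHz, 16 kHz, 16.8 kHz}.

9.4 kHz, 10 kHz, 16 kHz, 16.8 kHz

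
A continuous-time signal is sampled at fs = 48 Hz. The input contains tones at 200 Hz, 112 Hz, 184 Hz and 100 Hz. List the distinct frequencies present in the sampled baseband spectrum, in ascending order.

4 Hz, 8 Hz, 16 Hz

fs/2 = 24 Hz.
200 Hz mod fs = 8 Hz.
8 Hz ≤ fs/2 = 24 Hz, appears at 8 Hz.
112 Hz mod fs = 16 Hz.
16 Hz ≤ fs/2 = 24 Hz, appears at 16 Hz.
184 Hz mod fs = 40 Hz.
40 Hz > fs/2 = 24 Hz, folds to fs − 40 Hz = 8 Hz.
100 Hz mod fs = 4 Hz.
4 Hz ≤ fs/2 = 24 Hz, appears at 4 Hz.
Distinct values: {4 Hz, 8 Hz, 16 Hz}.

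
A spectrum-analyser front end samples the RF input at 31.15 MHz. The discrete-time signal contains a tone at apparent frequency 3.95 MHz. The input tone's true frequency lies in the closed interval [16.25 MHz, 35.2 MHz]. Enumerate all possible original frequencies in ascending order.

27.2 MHz, 35.1 MHz

Frequencies that alias to 3.95 MHz are k·fs ± 3.95 MHz for integer k ≥ 0.
k=0: 3.95 MHz.
k=1: 27.2 MHz, 35.1 MHz.
k=2: 58.35 MHz, 66.25 MHz.
Within [16.25 MHz, 35.2 MHz]: 27.2 MHz, 35.1 MHz.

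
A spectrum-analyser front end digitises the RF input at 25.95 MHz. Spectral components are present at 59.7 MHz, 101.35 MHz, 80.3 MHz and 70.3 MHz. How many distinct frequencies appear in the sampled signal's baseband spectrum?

fs/2 = 12.975 MHz.
59.7 MHz mod fs = 7.8 MHz.
7.8 MHz ≤ fs/2 = 12.975 MHz, appears at 7.8 MHz.
101.35 MHz mod fs = 23.5 MHz.
23.5 MHz > fs/2 = 12.975 MHz, folds to fs − 23.5 MHz = 2.45 MHz.
80.3 MHz mod fs = 2.45 MHz.
2.45 MHz ≤ fs/2 = 12.975 MHz, appears at 2.45 MHz.
70.3 MHz mod fs = 18.4 MHz.
18.4 MHz > fs/2 = 12.975 MHz, folds to fs − 18.4 MHz = 7.55 MHz.
Distinct values: {2.45 MHz, 7.55 MHz, 7.8 MHz} → 3.

3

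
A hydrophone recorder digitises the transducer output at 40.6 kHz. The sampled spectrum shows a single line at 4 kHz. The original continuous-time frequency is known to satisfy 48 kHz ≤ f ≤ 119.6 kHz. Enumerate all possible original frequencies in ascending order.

Frequencies that alias to 4 kHz are k·fs ± 4 kHz for integer k ≥ 0.
k=0: 4 kHz.
k=1: 36.6 kHz, 44.6 kHz.
k=2: 77.2 kHz, 85.2 kHz.
k=3: 117.8 kHz, 125.8 kHz.
k=4: 158.4 kHz, 166.4 kHz.
Within [48 kHz, 119.6 kHz]: 77.2 kHz, 85.2 kHz, 117.8 kHz.

77.2 kHz, 85.2 kHz, 117.8 kHz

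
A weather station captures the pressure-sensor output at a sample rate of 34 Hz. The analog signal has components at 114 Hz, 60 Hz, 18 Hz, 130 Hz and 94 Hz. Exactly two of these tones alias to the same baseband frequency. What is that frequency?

8 Hz

fs/2 = 17 Hz.
114 Hz mod fs = 12 Hz.
12 Hz ≤ fs/2 = 17 Hz, appears at 12 Hz.
60 Hz mod fs = 26 Hz.
26 Hz > fs/2 = 17 Hz, folds to fs − 26 Hz = 8 Hz.
18 Hz > fs/2 = 17 Hz, folds to fs − 18 Hz = 16 Hz.
130 Hz mod fs = 28 Hz.
28 Hz > fs/2 = 17 Hz, folds to fs − 28 Hz = 6 Hz.
94 Hz mod fs = 26 Hz.
26 Hz > fs/2 = 17 Hz, folds to fs − 26 Hz = 8 Hz.
60 Hz and 94 Hz both map to 8 Hz.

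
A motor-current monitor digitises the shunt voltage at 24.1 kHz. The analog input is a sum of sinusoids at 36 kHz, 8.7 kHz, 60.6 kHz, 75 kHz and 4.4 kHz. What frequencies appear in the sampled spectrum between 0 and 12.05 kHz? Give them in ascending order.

fs/2 = 12.05 kHz.
36 kHz mod fs = 11.9 kHz.
11.9 kHz ≤ fs/2 = 12.05 kHz, appears at 11.9 kHz.
8.7 kHz ≤ fs/2 = 12.05 kHz, passes unchanged.
60.6 kHz mod fs = 12.4 kHz.
12.4 kHz > fs/2 = 12.05 kHz, folds to fs − 12.4 kHz = 11.7 kHz.
75 kHz mod fs = 2.7 kHz.
2.7 kHz ≤ fs/2 = 12.05 kHz, appears at 2.7 kHz.
4.4 kHz ≤ fs/2 = 12.05 kHz, passes unchanged.
Distinct values: {2.7 kHz, 4.4 kHz, 8.7 kHz, 11.7 kHz, 11.9 kHz}.

2.7 kHz, 4.4 kHz, 8.7 kHz, 11.7 kHz, 11.9 kHz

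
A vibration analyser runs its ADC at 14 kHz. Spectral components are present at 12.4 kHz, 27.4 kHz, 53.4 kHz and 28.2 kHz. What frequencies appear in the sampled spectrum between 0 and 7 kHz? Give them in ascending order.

0.2 kHz, 0.6 kHz, 1.6 kHz, 2.6 kHz

fs/2 = 7 kHz.
12.4 kHz > fs/2 = 7 kHz, folds to fs − 12.4 kHz = 1.6 kHz.
27.4 kHz mod fs = 13.4 kHz.
13.4 kHz > fs/2 = 7 kHz, folds to fs − 13.4 kHz = 0.6 kHz.
53.4 kHz mod fs = 11.4 kHz.
11.4 kHz > fs/2 = 7 kHz, folds to fs − 11.4 kHz = 2.6 kHz.
28.2 kHz mod fs = 0.2 kHz.
0.2 kHz ≤ fs/2 = 7 kHz, appears at 0.2 kHz.
Distinct values: {0.2 kHz, 0.6 kHz, 1.6 kHz, 2.6 kHz}.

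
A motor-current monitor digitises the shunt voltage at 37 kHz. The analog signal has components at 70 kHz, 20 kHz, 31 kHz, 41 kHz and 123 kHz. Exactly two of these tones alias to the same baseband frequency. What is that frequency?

4 kHz

fs/2 = 18.5 kHz.
70 kHz mod fs = 33 kHz.
33 kHz > fs/2 = 18.5 kHz, folds to fs − 33 kHz = 4 kHz.
20 kHz > fs/2 = 18.5 kHz, folds to fs − 20 kHz = 17 kHz.
31 kHz > fs/2 = 18.5 kHz, folds to fs − 31 kHz = 6 kHz.
41 kHz mod fs = 4 kHz.
4 kHz ≤ fs/2 = 18.5 kHz, appears at 4 kHz.
123 kHz mod fs = 12 kHz.
12 kHz ≤ fs/2 = 18.5 kHz, appears at 12 kHz.
41 kHz and 70 kHz both map to 4 kHz.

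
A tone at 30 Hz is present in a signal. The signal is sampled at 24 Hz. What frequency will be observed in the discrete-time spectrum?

30 Hz mod fs = 6 Hz.
6 Hz ≤ fs/2 = 12 Hz, appears at 6 Hz.

6 Hz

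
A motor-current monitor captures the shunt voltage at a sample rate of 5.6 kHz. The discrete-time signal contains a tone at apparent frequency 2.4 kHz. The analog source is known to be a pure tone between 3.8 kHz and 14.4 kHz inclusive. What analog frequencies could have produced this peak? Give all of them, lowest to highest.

Frequencies that alias to 2.4 kHz are k·fs ± 2.4 kHz for integer k ≥ 0.
k=0: 2.4 kHz.
k=1: 3.2 kHz, 8 kHz.
k=2: 8.8 kHz, 13.6 kHz.
k=3: 14.4 kHz, 19.2 kHz.
k=4: 20 kHz, 24.8 kHz.
Within [3.8 kHz, 14.4 kHz]: 8 kHz, 8.8 kHz, 13.6 kHz, 14.4 kHz.

8 kHz, 8.8 kHz, 13.6 kHz, 14.4 kHz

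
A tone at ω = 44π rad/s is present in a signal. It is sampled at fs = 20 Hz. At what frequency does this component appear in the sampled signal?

ω = 44π rad/s → f = ω/(2π) = 22 Hz.
22 Hz mod fs = 2 Hz.
2 Hz ≤ fs/2 = 10 Hz, appears at 2 Hz.

2 Hz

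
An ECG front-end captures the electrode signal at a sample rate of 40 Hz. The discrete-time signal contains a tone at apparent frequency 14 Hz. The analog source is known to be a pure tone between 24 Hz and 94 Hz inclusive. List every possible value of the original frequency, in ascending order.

26 Hz, 54 Hz, 66 Hz, 94 Hz

Frequencies that alias to 14 Hz are k·fs ± 14 Hz for integer k ≥ 0.
k=0: 14 Hz.
k=1: 26 Hz, 54 Hz.
k=2: 66 Hz, 94 Hz.
k=3: 106 Hz, 134 Hz.
Within [24 Hz, 94 Hz]: 26 Hz, 54 Hz, 66 Hz, 94 Hz.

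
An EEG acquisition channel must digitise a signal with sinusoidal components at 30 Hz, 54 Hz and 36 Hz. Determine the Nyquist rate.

Highest-frequency component: 54 Hz.
Nyquist rate = 2 × 54 Hz = 108 Hz.

108 Hz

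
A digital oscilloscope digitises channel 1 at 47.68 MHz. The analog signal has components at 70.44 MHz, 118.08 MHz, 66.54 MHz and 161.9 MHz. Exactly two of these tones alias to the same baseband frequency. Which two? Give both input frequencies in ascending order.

fs/2 = 23.84 MHz.
70.44 MHz mod fs = 22.76 MHz.
22.76 MHz ≤ fs/2 = 23.84 MHz, appears at 22.76 MHz.
118.08 MHz mod fs = 22.72 MHz.
22.72 MHz ≤ fs/2 = 23.84 MHz, appears at 22.72 MHz.
66.54 MHz mod fs = 18.86 MHz.
18.86 MHz ≤ fs/2 = 23.84 MHz, appears at 18.86 MHz.
161.9 MHz mod fs = 18.86 MHz.
18.86 MHz ≤ fs/2 = 23.84 MHz, appears at 18.86 MHz.
66.54 MHz and 161.9 MHz both map to 18.86 MHz.

66.54 MHz, 161.9 MHz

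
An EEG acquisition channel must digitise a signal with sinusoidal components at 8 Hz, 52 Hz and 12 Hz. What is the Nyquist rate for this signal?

Highest-frequency component: 52 Hz.
Nyquist rate = 2 × 52 Hz = 104 Hz.

104 Hz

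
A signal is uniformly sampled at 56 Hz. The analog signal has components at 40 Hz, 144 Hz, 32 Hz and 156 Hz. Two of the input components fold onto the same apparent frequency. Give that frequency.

24 Hz

fs/2 = 28 Hz.
40 Hz > fs/2 = 28 Hz, folds to fs − 40 Hz = 16 Hz.
144 Hz mod fs = 32 Hz.
32 Hz > fs/2 = 28 Hz, folds to fs − 32 Hz = 24 Hz.
32 Hz > fs/2 = 28 Hz, folds to fs − 32 Hz = 24 Hz.
156 Hz mod fs = 44 Hz.
44 Hz > fs/2 = 28 Hz, folds to fs − 44 Hz = 12 Hz.
32 Hz and 144 Hz both map to 24 Hz.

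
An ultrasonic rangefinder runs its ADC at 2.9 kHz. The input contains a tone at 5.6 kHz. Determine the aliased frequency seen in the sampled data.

5.6 kHz mod fs = 2.7 kHz.
2.7 kHz > fs/2 = 1.45 kHz, folds to fs − 2.7 kHz = 0.2 kHz.

0.2 kHz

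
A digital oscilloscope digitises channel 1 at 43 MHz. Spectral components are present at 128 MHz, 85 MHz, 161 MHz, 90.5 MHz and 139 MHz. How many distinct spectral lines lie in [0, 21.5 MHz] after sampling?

fs/2 = 21.5 MHz.
128 MHz mod fs = 42 MHz.
42 MHz > fs/2 = 21.5 MHz, folds to fs − 42 MHz = 1 MHz.
85 MHz mod fs = 42 MHz.
42 MHz > fs/2 = 21.5 MHz, folds to fs − 42 MHz = 1 MHz.
161 MHz mod fs = 32 MHz.
32 MHz > fs/2 = 21.5 MHz, folds to fs − 32 MHz = 11 MHz.
90.5 MHz mod fs = 4.5 MHz.
4.5 MHz ≤ fs/2 = 21.5 MHz, appears at 4.5 MHz.
139 MHz mod fs = 10 MHz.
10 MHz ≤ fs/2 = 21.5 MHz, appears at 10 MHz.
Distinct values: {1 MHz, 4.5 MHz, 10 MHz, 11 MHz} → 4.

4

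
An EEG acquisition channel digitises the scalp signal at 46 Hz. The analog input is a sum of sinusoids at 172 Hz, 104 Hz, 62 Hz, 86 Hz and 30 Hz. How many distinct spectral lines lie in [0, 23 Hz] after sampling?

fs/2 = 23 Hz.
172 Hz mod fs = 34 Hz.
34 Hz > fs/2 = 23 Hz, folds to fs − 34 Hz = 12 Hz.
104 Hz mod fs = 12 Hz.
12 Hz ≤ fs/2 = 23 Hz, appears at 12 Hz.
62 Hz mod fs = 16 Hz.
16 Hz ≤ fs/2 = 23 Hz, appears at 16 Hz.
86 Hz mod fs = 40 Hz.
40 Hz > fs/2 = 23 Hz, folds to fs − 40 Hz = 6 Hz.
30 Hz > fs/2 = 23 Hz, folds to fs − 30 Hz = 16 Hz.
Distinct values: {6 Hz, 12 Hz, 16 Hz} → 3.

3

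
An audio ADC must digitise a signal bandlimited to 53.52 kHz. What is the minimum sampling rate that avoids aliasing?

Nyquist rate = 2 × 53.52 kHz = 107.04 kHz.

107.04 kHz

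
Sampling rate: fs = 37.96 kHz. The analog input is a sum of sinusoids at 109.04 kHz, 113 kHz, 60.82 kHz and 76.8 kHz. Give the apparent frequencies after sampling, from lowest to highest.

fs/2 = 18.98 kHz.
109.04 kHz mod fs = 33.12 kHz.
33.12 kHz > fs/2 = 18.98 kHz, folds to fs − 33.12 kHz = 4.84 kHz.
113 kHz mod fs = 37.08 kHz.
37.08 kHz > fs/2 = 18.98 kHz, folds to fs − 37.08 kHz = 0.88 kHz.
60.82 kHz mod fs = 22.86 kHz.
22.86 kHz > fs/2 = 18.98 kHz, folds to fs − 22.86 kHz = 15.1 kHz.
76.8 kHz mod fs = 0.88 kHz.
0.88 kHz ≤ fs/2 = 18.98 kHz, appears at 0.88 kHz.
Distinct values: {0.88 kHz, 4.84 kHz, 15.1 kHz}.

0.88 kHz, 4.84 kHz, 15.1 kHz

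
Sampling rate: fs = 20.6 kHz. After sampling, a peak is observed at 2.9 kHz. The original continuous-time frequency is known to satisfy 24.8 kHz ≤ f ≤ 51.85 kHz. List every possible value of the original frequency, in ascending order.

38.3 kHz, 44.1 kHz

Frequencies that alias to 2.9 kHz are k·fs ± 2.9 kHz for integer k ≥ 0.
k=0: 2.9 kHz.
k=1: 17.7 kHz, 23.5 kHz.
k=2: 38.3 kHz, 44.1 kHz.
k=3: 58.9 kHz, 64.7 kHz.
Within [24.8 kHz, 51.85 kHz]: 38.3 kHz, 44.1 kHz.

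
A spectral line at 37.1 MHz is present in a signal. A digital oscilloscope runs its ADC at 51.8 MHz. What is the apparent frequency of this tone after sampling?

14.7 MHz

37.1 MHz > fs/2 = 25.9 MHz, folds to fs − 37.1 MHz = 14.7 MHz.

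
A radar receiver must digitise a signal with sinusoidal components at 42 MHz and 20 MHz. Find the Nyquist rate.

84 MHz

Highest-frequency component: 42 MHz.
Nyquist rate = 2 × 42 MHz = 84 MHz.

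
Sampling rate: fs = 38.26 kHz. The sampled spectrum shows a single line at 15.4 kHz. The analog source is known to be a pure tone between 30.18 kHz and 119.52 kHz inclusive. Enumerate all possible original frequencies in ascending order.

53.66 kHz, 61.12 kHz, 91.92 kHz, 99.38 kHz

Frequencies that alias to 15.4 kHz are k·fs ± 15.4 kHz for integer k ≥ 0.
k=0: 15.4 kHz.
k=1: 22.86 kHz, 53.66 kHz.
k=2: 61.12 kHz, 91.92 kHz.
k=3: 99.38 kHz, 130.18 kHz.
k=4: 137.64 kHz, 168.44 kHz.
Within [30.18 kHz, 119.52 kHz]: 53.66 kHz, 61.12 kHz, 91.92 kHz, 99.38 kHz.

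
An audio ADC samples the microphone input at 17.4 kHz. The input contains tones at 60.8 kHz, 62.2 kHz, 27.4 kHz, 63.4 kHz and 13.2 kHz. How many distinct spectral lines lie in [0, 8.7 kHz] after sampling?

fs/2 = 8.7 kHz.
60.8 kHz mod fs = 8.6 kHz.
8.6 kHz ≤ fs/2 = 8.7 kHz, appears at 8.6 kHz.
62.2 kHz mod fs = 10 kHz.
10 kHz > fs/2 = 8.7 kHz, folds to fs − 10 kHz = 7.4 kHz.
27.4 kHz mod fs = 10 kHz.
10 kHz > fs/2 = 8.7 kHz, folds to fs − 10 kHz = 7.4 kHz.
63.4 kHz mod fs = 11.2 kHz.
11.2 kHz > fs/2 = 8.7 kHz, folds to fs − 11.2 kHz = 6.2 kHz.
13.2 kHz > fs/2 = 8.7 kHz, folds to fs − 13.2 kHz = 4.2 kHz.
Distinct values: {4.2 kHz, 6.2 kHz, 7.4 kHz, 8.6 kHz} → 4.

4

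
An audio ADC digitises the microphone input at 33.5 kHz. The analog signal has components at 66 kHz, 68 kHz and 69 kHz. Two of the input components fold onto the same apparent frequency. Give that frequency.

1 kHz

fs/2 = 16.75 kHz.
66 kHz mod fs = 32.5 kHz.
32.5 kHz > fs/2 = 16.75 kHz, folds to fs − 32.5 kHz = 1 kHz.
68 kHz mod fs = 1 kHz.
1 kHz ≤ fs/2 = 16.75 kHz, appears at 1 kHz.
69 kHz mod fs = 2 kHz.
2 kHz ≤ fs/2 = 16.75 kHz, appears at 2 kHz.
66 kHz and 68 kHz both map to 1 kHz.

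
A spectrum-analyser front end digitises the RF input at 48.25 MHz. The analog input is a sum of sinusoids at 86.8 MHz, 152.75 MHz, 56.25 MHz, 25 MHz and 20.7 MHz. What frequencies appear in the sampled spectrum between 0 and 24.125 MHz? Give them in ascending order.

fs/2 = 24.125 MHz.
86.8 MHz mod fs = 38.55 MHz.
38.55 MHz > fs/2 = 24.125 MHz, folds to fs − 38.55 MHz = 9.7 MHz.
152.75 MHz mod fs = 8 MHz.
8 MHz ≤ fs/2 = 24.125 MHz, appears at 8 MHz.
56.25 MHz mod fs = 8 MHz.
8 MHz ≤ fs/2 = 24.125 MHz, appears at 8 MHz.
25 MHz > fs/2 = 24.125 MHz, folds to fs − 25 MHz = 23.25 MHz.
20.7 MHz ≤ fs/2 = 24.125 MHz, passes unchanged.
Distinct values: {8 MHz, 9.7 MHz, 20.7 MHz, 23.25 MHz}.

8 MHz, 9.7 MHz, 20.7 MHz, 23.25 MHz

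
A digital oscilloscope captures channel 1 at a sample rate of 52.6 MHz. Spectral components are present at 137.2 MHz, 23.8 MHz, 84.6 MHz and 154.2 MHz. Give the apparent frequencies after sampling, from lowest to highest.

3.6 MHz, 20.6 MHz, 23.8 MHz

fs/2 = 26.3 MHz.
137.2 MHz mod fs = 32 MHz.
32 MHz > fs/2 = 26.3 MHz, folds to fs − 32 MHz = 20.6 MHz.
23.8 MHz ≤ fs/2 = 26.3 MHz, passes unchanged.
84.6 MHz mod fs = 32 MHz.
32 MHz > fs/2 = 26.3 MHz, folds to fs − 32 MHz = 20.6 MHz.
154.2 MHz mod fs = 49 MHz.
49 MHz > fs/2 = 26.3 MHz, folds to fs − 49 MHz = 3.6 MHz.
Distinct values: {3.6 MHz, 20.6 MHz, 23.8 MHz}.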